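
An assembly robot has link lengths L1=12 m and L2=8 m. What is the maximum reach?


Given: L1 = 12 m, L2 = 8 m
For a 2-link planar arm, max reach = L1 + L2 (fully extended)
Max reach = 12 + 8
Max reach = 20 m

20 m


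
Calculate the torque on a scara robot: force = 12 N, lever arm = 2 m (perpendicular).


Given: F = 12 N, r = 2 m, angle = 90 deg (perpendicular)
Using tau = F * r * sin(90)
sin(90) = 1
tau = 12 * 2 * 1
tau = 24 Nm

24 Nm


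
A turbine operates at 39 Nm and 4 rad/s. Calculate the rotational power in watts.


Given: tau = 39 Nm, omega = 4 rad/s
Using P = tau * omega
P = 39 * 4
P = 156 W

156 W


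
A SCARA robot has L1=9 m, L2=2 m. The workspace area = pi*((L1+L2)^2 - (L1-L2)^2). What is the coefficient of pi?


Given: L1 = 9, L2 = 2
(L1+L2)^2 = (11)^2 = 121
(L1-L2)^2 = (7)^2 = 49
Difference = 121 - 49 = 72
This equals 4*L1*L2 = 4*9*2 = 72
Workspace area = 72*pi

72


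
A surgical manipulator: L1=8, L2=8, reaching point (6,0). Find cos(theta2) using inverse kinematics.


Given: L1 = 8, L2 = 8, target (x, y) = (6, 0)
Using cos(theta2) = (x^2 + y^2 - L1^2 - L2^2) / (2*L1*L2)
x^2 + y^2 = 6^2 + 0 = 36
L1^2 + L2^2 = 64 + 64 = 128
Numerator = 36 - 128 = -92
Denominator = 2*8*8 = 128
cos(theta2) = -92/128 = -23/32

-23/32


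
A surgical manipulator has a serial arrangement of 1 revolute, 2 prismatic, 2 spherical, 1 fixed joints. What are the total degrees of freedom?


Given: serial robot with 1 revolute, 2 prismatic, 2 spherical, 1 fixed joints
DOF contribution per joint type: revolute=1, prismatic=1, spherical=3, fixed=0
DOF = 1*1 + 2*1 + 2*3 + 1*0
DOF = 9

9


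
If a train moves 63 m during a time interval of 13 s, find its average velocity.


Given: distance d = 63 m, time t = 13 s
Using v = d / t
v = 63 / 13
v = 63/13 m/s

63/13 m/s


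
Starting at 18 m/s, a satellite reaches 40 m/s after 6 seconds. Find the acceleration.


Given: initial velocity v0 = 18 m/s, final velocity v = 40 m/s, time t = 6 s
Using a = (v - v0) / t
a = (40 - 18) / 6
a = 22 / 6
a = 11/3 m/s^2

11/3 m/s^2


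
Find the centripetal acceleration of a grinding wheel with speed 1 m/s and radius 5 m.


Given: v = 1 m/s, r = 5 m
Using a_c = v^2 / r
a_c = 1^2 / 5
a_c = 1 / 5
a_c = 1/5 m/s^2

1/5 m/s^2


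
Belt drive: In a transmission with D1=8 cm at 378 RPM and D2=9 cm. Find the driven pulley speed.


Given: D1 = 8 cm, w1 = 378 RPM, D2 = 9 cm
Using D1*w1 = D2*w2
w2 = D1*w1 / D2
w2 = 8*378 / 9
w2 = 3024 / 9
w2 = 336 RPM

336 RPM


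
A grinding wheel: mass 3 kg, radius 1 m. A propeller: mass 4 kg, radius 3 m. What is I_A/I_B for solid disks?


Given: M1=3 kg, R1=1 m, M2=4 kg, R2=3 m
For a disk: I = (1/2)*M*R^2, so I_A/I_B = (M1*R1^2)/(M2*R2^2)
M1*R1^2 = 3*1 = 3
M2*R2^2 = 4*9 = 36
I_A/I_B = 3/36 = 1/12

1/12


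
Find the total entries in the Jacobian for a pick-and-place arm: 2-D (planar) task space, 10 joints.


Given: task space dimension = 2, joints = 10
Jacobian is a 2 x 10 matrix
Total entries = rows * columns
Total = 2 * 10
Total = 20

20


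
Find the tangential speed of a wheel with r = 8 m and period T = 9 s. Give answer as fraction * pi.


Given: radius r = 8 m, period T = 9 s
Using v = 2*pi*r / T
v = 2*pi*8 / 9
v = 16*pi / 9
v = 16/9*pi m/s

16/9*pi m/s


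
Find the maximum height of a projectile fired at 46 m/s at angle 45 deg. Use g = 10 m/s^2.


Given: v0 = 46 m/s, theta = 45 deg, g = 10 m/s^2
sin^2(45) = 1/2
Using H = v0^2 * sin^2(theta) / (2*g)
H = 46^2 * 1/2 / (2*10)
H = 2116 * 1/2 / 20
H = 1058 / 20
H = 529/10 m

529/10 m


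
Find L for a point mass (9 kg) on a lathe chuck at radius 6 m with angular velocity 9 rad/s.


Given: m = 9 kg, r = 6 m, omega = 9 rad/s
For a point mass: I = m*r^2
I = 9*6^2 = 9*36 = 324
L = I*omega = 324*9
L = 2916 kg*m^2/s

2916 kg*m^2/s


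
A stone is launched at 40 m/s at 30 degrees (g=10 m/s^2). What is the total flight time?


Given: v0 = 40 m/s, theta = 30 deg, g = 10 m/s^2
sin(30) = 1/2
Using T = 2*v0*sin(theta) / g
T = 2*40*1/2 / 10
T = 40 / 10
T = 4 s

4 s


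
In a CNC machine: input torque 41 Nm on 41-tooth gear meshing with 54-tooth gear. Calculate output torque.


Given: N1 = 41, N2 = 54, T1 = 41 Nm
Using T2/T1 = N2/N1
T2 = T1 * N2 / N1
T2 = 41 * 54 / 41
T2 = 2214 / 41
T2 = 54 Nm

54 Nm


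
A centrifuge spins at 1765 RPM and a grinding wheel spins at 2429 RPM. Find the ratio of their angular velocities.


Given: RPM_A = 1765, RPM_B = 2429
omega = 2*pi*RPM/60, so omega_A/omega_B = RPM_A / RPM_B
omega_A/omega_B = 1765 / 2429
omega_A/omega_B = 1765/2429

1765/2429


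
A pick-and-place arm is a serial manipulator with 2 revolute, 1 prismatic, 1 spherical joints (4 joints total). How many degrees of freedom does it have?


Given: serial robot with 2 revolute, 1 prismatic, 1 spherical joints
DOF contribution per joint type: revolute=1, prismatic=1, spherical=3, fixed=0
DOF = 2*1 + 1*1 + 1*3
DOF = 6

6


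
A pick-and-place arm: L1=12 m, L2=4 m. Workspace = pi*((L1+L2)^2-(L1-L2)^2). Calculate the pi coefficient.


Given: L1 = 12, L2 = 4
(L1+L2)^2 = (16)^2 = 256
(L1-L2)^2 = (8)^2 = 64
Difference = 256 - 64 = 192
This equals 4*L1*L2 = 4*12*4 = 192
Workspace area = 192*pi

192


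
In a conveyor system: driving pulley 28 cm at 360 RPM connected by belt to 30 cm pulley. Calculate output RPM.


Given: D1 = 28 cm, w1 = 360 RPM, D2 = 30 cm
Using D1*w1 = D2*w2
w2 = D1*w1 / D2
w2 = 28*360 / 30
w2 = 10080 / 30
w2 = 336 RPM

336 RPM


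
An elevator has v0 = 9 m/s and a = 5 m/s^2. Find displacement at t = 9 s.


Given: v0 = 9 m/s, a = 5 m/s^2, t = 9 s
Using s = v0*t + (1/2)*a*t^2
s = 9*9 + (1/2)*5*9^2
s = 81 + (1/2)*405
s = 81 + 405/2
s = 567/2

567/2 m


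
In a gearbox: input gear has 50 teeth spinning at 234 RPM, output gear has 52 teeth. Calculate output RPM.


Given: N1 = 50 teeth, w1 = 234 RPM, N2 = 52 teeth
Using N1*w1 = N2*w2
w2 = N1*w1 / N2
w2 = 50*234 / 52
w2 = 11700 / 52
w2 = 225 RPM

225 RPM


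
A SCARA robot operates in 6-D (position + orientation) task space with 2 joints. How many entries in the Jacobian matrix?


Given: task space dimension = 6, joints = 2
Jacobian is a 6 x 2 matrix
Total entries = rows * columns
Total = 6 * 2
Total = 12

12


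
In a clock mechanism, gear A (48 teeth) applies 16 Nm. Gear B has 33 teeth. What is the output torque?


Given: N1 = 48, N2 = 33, T1 = 16 Nm
Using T2/T1 = N2/N1
T2 = T1 * N2 / N1
T2 = 16 * 33 / 48
T2 = 528 / 48
T2 = 11 Nm

11 Nm


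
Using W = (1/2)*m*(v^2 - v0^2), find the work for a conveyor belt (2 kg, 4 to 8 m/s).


Given: m = 2 kg, v0 = 4 m/s, v = 8 m/s
Using W = (1/2)*m*(v^2 - v0^2)
v^2 = 8^2 = 64
v0^2 = 4^2 = 16
v^2 - v0^2 = 64 - 16 = 48
W = (1/2)*2*48 = 48 J

48 J


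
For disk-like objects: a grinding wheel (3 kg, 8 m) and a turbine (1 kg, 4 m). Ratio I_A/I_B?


Given: M1=3 kg, R1=8 m, M2=1 kg, R2=4 m
For a disk: I = (1/2)*M*R^2, so I_A/I_B = (M1*R1^2)/(M2*R2^2)
M1*R1^2 = 3*64 = 192
M2*R2^2 = 1*16 = 16
I_A/I_B = 192/16 = 12

12


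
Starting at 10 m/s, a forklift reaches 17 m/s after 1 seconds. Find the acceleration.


Given: initial velocity v0 = 10 m/s, final velocity v = 17 m/s, time t = 1 s
Using a = (v - v0) / t
a = (17 - 10) / 1
a = 7 / 1
a = 7 m/s^2

7 m/s^2


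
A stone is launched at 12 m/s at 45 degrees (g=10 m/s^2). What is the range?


Given: v0 = 12 m/s, theta = 45 deg, g = 10 m/s^2
sin(2*45) = sin(90) = 1
Using R = v0^2 * sin(2*theta) / g
R = 12^2 * 1 / 10
R = 144 / 10
R = 72/5 m

72/5 m


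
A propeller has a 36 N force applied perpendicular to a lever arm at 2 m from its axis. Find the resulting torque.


Given: F = 36 N, r = 2 m, angle = 90 deg (perpendicular)
Using tau = F * r * sin(90)
sin(90) = 1
tau = 36 * 2 * 1
tau = 72 Nm

72 Nm


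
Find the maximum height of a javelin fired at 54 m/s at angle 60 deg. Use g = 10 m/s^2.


Given: v0 = 54 m/s, theta = 60 deg, g = 10 m/s^2
sin^2(60) = 3/4
Using H = v0^2 * sin^2(theta) / (2*g)
H = 54^2 * 3/4 / (2*10)
H = 2916 * 3/4 / 20
H = 2187 / 20
H = 2187/20 m

2187/20 m


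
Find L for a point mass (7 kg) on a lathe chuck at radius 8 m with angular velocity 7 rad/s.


Given: m = 7 kg, r = 8 m, omega = 7 rad/s
For a point mass: I = m*r^2
I = 7*8^2 = 7*64 = 448
L = I*omega = 448*7
L = 3136 kg*m^2/s

3136 kg*m^2/s


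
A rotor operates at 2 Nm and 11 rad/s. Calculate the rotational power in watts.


Given: tau = 2 Nm, omega = 11 rad/s
Using P = tau * omega
P = 2 * 11
P = 22 W

22 W


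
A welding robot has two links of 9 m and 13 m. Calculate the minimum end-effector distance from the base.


Given: L1 = 9 m, L2 = 13 m
For a 2-link planar arm, min reach = |L1 - L2| (second link folded back)
Min reach = |9 - 13|
Min reach = 4 m

4 m


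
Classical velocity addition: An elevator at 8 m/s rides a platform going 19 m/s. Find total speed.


Given: object velocity = 8 m/s, platform velocity = 19 m/s (same direction)
Using classical velocity addition: v_total = v_object + v_platform
v_total = 8 + 19
v_total = 27 m/s

27 m/s


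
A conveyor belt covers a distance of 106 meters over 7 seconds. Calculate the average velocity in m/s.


Given: distance d = 106 m, time t = 7 s
Using v = d / t
v = 106 / 7
v = 106/7 m/s

106/7 m/s


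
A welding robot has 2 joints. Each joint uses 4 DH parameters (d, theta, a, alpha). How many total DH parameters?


Given: 2 joints, 4 DH parameters per joint (d, theta, a, alpha)
Total DH parameters = number_of_joints * 4
Total = 2 * 4
Total = 8

8


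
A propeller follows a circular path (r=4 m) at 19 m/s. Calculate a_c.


Given: v = 19 m/s, r = 4 m
Using a_c = v^2 / r
a_c = 19^2 / 4
a_c = 361 / 4
a_c = 361/4 m/s^2

361/4 m/s^2


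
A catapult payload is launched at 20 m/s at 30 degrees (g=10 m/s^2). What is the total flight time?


Given: v0 = 20 m/s, theta = 30 deg, g = 10 m/s^2
sin(30) = 1/2
Using T = 2*v0*sin(theta) / g
T = 2*20*1/2 / 10
T = 20 / 10
T = 2 s

2 s


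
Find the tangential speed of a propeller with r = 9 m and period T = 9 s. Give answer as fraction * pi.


Given: radius r = 9 m, period T = 9 s
Using v = 2*pi*r / T
v = 2*pi*9 / 9
v = 18*pi / 9
v = 2*pi m/s

2*pi m/s


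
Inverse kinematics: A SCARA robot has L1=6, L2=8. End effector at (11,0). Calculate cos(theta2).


Given: L1 = 6, L2 = 8, target (x, y) = (11, 0)
Using cos(theta2) = (x^2 + y^2 - L1^2 - L2^2) / (2*L1*L2)
x^2 + y^2 = 11^2 + 0 = 121
L1^2 + L2^2 = 36 + 64 = 100
Numerator = 121 - 100 = 21
Denominator = 2*6*8 = 96
cos(theta2) = 21/96 = 7/32

7/32


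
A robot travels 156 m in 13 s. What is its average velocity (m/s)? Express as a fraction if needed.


Given: distance d = 156 m, time t = 13 s
Using v = d / t
v = 156 / 13
v = 12 m/s

12 m/s


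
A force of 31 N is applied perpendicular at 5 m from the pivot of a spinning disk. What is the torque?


Given: F = 31 N, r = 5 m, angle = 90 deg (perpendicular)
Using tau = F * r * sin(90)
sin(90) = 1
tau = 31 * 5 * 1
tau = 155 Nm

155 Nm


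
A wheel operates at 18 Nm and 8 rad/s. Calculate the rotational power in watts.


Given: tau = 18 Nm, omega = 8 rad/s
Using P = tau * omega
P = 18 * 8
P = 144 W

144 W


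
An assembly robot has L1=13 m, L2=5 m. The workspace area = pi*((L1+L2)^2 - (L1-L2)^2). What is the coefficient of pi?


Given: L1 = 13, L2 = 5
(L1+L2)^2 = (18)^2 = 324
(L1-L2)^2 = (8)^2 = 64
Difference = 324 - 64 = 260
This equals 4*L1*L2 = 4*13*5 = 260
Workspace area = 260*pi

260


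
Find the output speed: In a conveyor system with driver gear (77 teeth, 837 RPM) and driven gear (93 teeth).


Given: N1 = 77 teeth, w1 = 837 RPM, N2 = 93 teeth
Using N1*w1 = N2*w2
w2 = N1*w1 / N2
w2 = 77*837 / 93
w2 = 64449 / 93
w2 = 693 RPM

693 RPM


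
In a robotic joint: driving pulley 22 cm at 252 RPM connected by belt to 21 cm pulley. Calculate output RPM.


Given: D1 = 22 cm, w1 = 252 RPM, D2 = 21 cm
Using D1*w1 = D2*w2
w2 = D1*w1 / D2
w2 = 22*252 / 21
w2 = 5544 / 21
w2 = 264 RPM

264 RPM


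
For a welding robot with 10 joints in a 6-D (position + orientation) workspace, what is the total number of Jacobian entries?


Given: task space dimension = 6, joints = 10
Jacobian is a 6 x 10 matrix
Total entries = rows * columns
Total = 6 * 10
Total = 60

60


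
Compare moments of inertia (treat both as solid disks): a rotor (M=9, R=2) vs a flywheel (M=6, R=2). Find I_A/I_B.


Given: M1=9 kg, R1=2 m, M2=6 kg, R2=2 m
For a disk: I = (1/2)*M*R^2, so I_A/I_B = (M1*R1^2)/(M2*R2^2)
M1*R1^2 = 9*4 = 36
M2*R2^2 = 6*4 = 24
I_A/I_B = 36/24 = 3/2

3/2


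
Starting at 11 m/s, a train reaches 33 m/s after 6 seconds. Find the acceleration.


Given: initial velocity v0 = 11 m/s, final velocity v = 33 m/s, time t = 6 s
Using a = (v - v0) / t
a = (33 - 11) / 6
a = 22 / 6
a = 11/3 m/s^2

11/3 m/s^2


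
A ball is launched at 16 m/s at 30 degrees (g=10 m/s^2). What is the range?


Given: v0 = 16 m/s, theta = 30 deg, g = 10 m/s^2
sin(2*30) = sin(60) = sqrt(3)/2
Using R = v0^2 * sin(2*theta) / g
R = 16^2 * (sqrt(3)/2) / 10
R = 256 * sqrt(3) / 20
R = 64/5*sqrt(3) m

64/5*sqrt(3) m


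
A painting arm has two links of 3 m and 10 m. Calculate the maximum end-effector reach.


Given: L1 = 3 m, L2 = 10 m
For a 2-link planar arm, max reach = L1 + L2 (fully extended)
Max reach = 3 + 10
Max reach = 13 m

13 m


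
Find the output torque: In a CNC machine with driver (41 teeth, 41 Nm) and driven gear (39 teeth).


Given: N1 = 41, N2 = 39, T1 = 41 Nm
Using T2/T1 = N2/N1
T2 = T1 * N2 / N1
T2 = 41 * 39 / 41
T2 = 1599 / 41
T2 = 39 Nm

39 Nm


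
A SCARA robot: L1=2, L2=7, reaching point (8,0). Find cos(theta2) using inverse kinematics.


Given: L1 = 2, L2 = 7, target (x, y) = (8, 0)
Using cos(theta2) = (x^2 + y^2 - L1^2 - L2^2) / (2*L1*L2)
x^2 + y^2 = 8^2 + 0 = 64
L1^2 + L2^2 = 4 + 49 = 53
Numerator = 64 - 53 = 11
Denominator = 2*2*7 = 28
cos(theta2) = 11/28 = 11/28

11/28


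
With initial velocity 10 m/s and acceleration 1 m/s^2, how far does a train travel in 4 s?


Given: v0 = 10 m/s, a = 1 m/s^2, t = 4 s
Using s = v0*t + (1/2)*a*t^2
s = 10*4 + (1/2)*1*4^2
s = 40 + (1/2)*16
s = 40 + 8
s = 48

48 m


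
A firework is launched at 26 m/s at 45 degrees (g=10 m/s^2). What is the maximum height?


Given: v0 = 26 m/s, theta = 45 deg, g = 10 m/s^2
sin^2(45) = 1/2
Using H = v0^2 * sin^2(theta) / (2*g)
H = 26^2 * 1/2 / (2*10)
H = 676 * 1/2 / 20
H = 338 / 20
H = 169/10 m

169/10 m


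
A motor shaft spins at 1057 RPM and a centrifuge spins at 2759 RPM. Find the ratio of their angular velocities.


Given: RPM_A = 1057, RPM_B = 2759
omega = 2*pi*RPM/60, so omega_A/omega_B = RPM_A / RPM_B
omega_A/omega_B = 1057 / 2759
omega_A/omega_B = 1057/2759

1057/2759


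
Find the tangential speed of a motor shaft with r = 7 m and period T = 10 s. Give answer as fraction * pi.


Given: radius r = 7 m, period T = 10 s
Using v = 2*pi*r / T
v = 2*pi*7 / 10
v = 14*pi / 10
v = 7/5*pi m/s

7/5*pi m/s


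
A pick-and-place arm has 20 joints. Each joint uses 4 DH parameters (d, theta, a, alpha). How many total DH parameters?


Given: 20 joints, 4 DH parameters per joint (d, theta, a, alpha)
Total DH parameters = number_of_joints * 4
Total = 20 * 4
Total = 80

80


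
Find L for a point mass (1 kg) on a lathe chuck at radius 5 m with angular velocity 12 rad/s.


Given: m = 1 kg, r = 5 m, omega = 12 rad/s
For a point mass: I = m*r^2
I = 1*5^2 = 1*25 = 25
L = I*omega = 25*12
L = 300 kg*m^2/s

300 kg*m^2/s


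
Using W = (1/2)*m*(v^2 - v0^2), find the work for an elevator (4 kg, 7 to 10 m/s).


Given: m = 4 kg, v0 = 7 m/s, v = 10 m/s
Using W = (1/2)*m*(v^2 - v0^2)
v^2 = 10^2 = 100
v0^2 = 7^2 = 49
v^2 - v0^2 = 100 - 49 = 51
W = (1/2)*4*51 = 102 J

102 J


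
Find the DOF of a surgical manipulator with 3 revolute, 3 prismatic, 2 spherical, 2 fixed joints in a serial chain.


Given: serial robot with 3 revolute, 3 prismatic, 2 spherical, 2 fixed joints
DOF contribution per joint type: revolute=1, prismatic=1, spherical=3, fixed=0
DOF = 3*1 + 3*1 + 2*3 + 2*0
DOF = 12

12


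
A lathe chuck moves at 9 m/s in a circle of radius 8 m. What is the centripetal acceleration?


Given: v = 9 m/s, r = 8 m
Using a_c = v^2 / r
a_c = 9^2 / 8
a_c = 81 / 8
a_c = 81/8 m/s^2

81/8 m/s^2


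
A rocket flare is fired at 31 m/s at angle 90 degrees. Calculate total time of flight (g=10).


Given: v0 = 31 m/s, theta = 90 deg, g = 10 m/s^2
sin(90) = 1
Using T = 2*v0*sin(theta) / g
T = 2*31*1 / 10
T = 62 / 10
T = 31/5 s

31/5 s


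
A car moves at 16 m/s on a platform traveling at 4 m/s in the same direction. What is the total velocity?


Given: object velocity = 16 m/s, platform velocity = 4 m/s (same direction)
Using classical velocity addition: v_total = v_object + v_platform
v_total = 16 + 4
v_total = 20 m/s

20 m/s


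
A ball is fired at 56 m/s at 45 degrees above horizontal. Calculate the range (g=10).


Given: v0 = 56 m/s, theta = 45 deg, g = 10 m/s^2
sin(2*45) = sin(90) = 1
Using R = v0^2 * sin(2*theta) / g
R = 56^2 * 1 / 10
R = 3136 / 10
R = 1568/5 m

1568/5 m


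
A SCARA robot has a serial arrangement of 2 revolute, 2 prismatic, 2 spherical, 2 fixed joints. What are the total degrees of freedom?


Given: serial robot with 2 revolute, 2 prismatic, 2 spherical, 2 fixed joints
DOF contribution per joint type: revolute=1, prismatic=1, spherical=3, fixed=0
DOF = 2*1 + 2*1 + 2*3 + 2*0
DOF = 10

10


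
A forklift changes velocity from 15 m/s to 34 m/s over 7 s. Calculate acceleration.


Given: initial velocity v0 = 15 m/s, final velocity v = 34 m/s, time t = 7 s
Using a = (v - v0) / t
a = (34 - 15) / 7
a = 19 / 7
a = 19/7 m/s^2

19/7 m/s^2


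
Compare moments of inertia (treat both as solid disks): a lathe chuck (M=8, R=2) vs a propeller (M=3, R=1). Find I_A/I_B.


Given: M1=8 kg, R1=2 m, M2=3 kg, R2=1 m
For a disk: I = (1/2)*M*R^2, so I_A/I_B = (M1*R1^2)/(M2*R2^2)
M1*R1^2 = 8*4 = 32
M2*R2^2 = 3*1 = 3
I_A/I_B = 32/3 = 32/3

32/3


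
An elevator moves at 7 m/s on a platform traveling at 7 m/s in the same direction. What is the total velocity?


Given: object velocity = 7 m/s, platform velocity = 7 m/s (same direction)
Using classical velocity addition: v_total = v_object + v_platform
v_total = 7 + 7
v_total = 14 m/s

14 m/s


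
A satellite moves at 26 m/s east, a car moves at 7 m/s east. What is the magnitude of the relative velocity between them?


Given: v_A = 26 m/s east, v_B = 7 m/s east
Both move in the same direction; relative speed = |v_A - v_B|
|26 - 7| = |19|
= 19 m/s

19 m/s


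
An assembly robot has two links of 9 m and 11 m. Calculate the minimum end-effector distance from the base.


Given: L1 = 9 m, L2 = 11 m
For a 2-link planar arm, min reach = |L1 - L2| (second link folded back)
Min reach = |9 - 11|
Min reach = 2 m

2 m


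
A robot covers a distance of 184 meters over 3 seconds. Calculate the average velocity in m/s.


Given: distance d = 184 m, time t = 3 s
Using v = d / t
v = 184 / 3
v = 184/3 m/s

184/3 m/s


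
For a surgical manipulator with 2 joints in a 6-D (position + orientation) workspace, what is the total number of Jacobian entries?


Given: task space dimension = 6, joints = 2
Jacobian is a 6 x 2 matrix
Total entries = rows * columns
Total = 6 * 2
Total = 12

12


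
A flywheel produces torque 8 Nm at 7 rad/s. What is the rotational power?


Given: tau = 8 Nm, omega = 7 rad/s
Using P = tau * omega
P = 8 * 7
P = 56 W

56 W


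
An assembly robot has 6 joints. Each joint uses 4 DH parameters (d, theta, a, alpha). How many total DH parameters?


Given: 6 joints, 4 DH parameters per joint (d, theta, a, alpha)
Total DH parameters = number_of_joints * 4
Total = 6 * 4
Total = 24

24


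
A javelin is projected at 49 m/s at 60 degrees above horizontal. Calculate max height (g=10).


Given: v0 = 49 m/s, theta = 60 deg, g = 10 m/s^2
sin^2(60) = 3/4
Using H = v0^2 * sin^2(theta) / (2*g)
H = 49^2 * 3/4 / (2*10)
H = 2401 * 3/4 / 20
H = 7203/4 / 20
H = 7203/80 m

7203/80 m


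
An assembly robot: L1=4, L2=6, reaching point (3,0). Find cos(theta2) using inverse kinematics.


Given: L1 = 4, L2 = 6, target (x, y) = (3, 0)
Using cos(theta2) = (x^2 + y^2 - L1^2 - L2^2) / (2*L1*L2)
x^2 + y^2 = 3^2 + 0 = 9
L1^2 + L2^2 = 16 + 36 = 52
Numerator = 9 - 52 = -43
Denominator = 2*4*6 = 48
cos(theta2) = -43/48 = -43/48

-43/48


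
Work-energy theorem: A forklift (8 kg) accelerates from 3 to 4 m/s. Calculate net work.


Given: m = 8 kg, v0 = 3 m/s, v = 4 m/s
Using W = (1/2)*m*(v^2 - v0^2)
v^2 = 4^2 = 16
v0^2 = 3^2 = 9
v^2 - v0^2 = 16 - 9 = 7
W = (1/2)*8*7 = 28 J

28 J


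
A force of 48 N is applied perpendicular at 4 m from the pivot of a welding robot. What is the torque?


Given: F = 48 N, r = 4 m, angle = 90 deg (perpendicular)
Using tau = F * r * sin(90)
sin(90) = 1
tau = 48 * 4 * 1
tau = 192 Nm

192 Nm


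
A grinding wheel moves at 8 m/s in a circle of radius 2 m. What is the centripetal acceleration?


Given: v = 8 m/s, r = 2 m
Using a_c = v^2 / r
a_c = 8^2 / 2
a_c = 64 / 2
a_c = 32 m/s^2

32 m/s^2


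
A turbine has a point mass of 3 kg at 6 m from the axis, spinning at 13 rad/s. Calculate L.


Given: m = 3 kg, r = 6 m, omega = 13 rad/s
For a point mass: I = m*r^2
I = 3*6^2 = 3*36 = 108
L = I*omega = 108*13
L = 1404 kg*m^2/s

1404 kg*m^2/s


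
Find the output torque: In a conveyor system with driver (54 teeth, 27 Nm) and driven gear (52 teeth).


Given: N1 = 54, N2 = 52, T1 = 27 Nm
Using T2/T1 = N2/N1
T2 = T1 * N2 / N1
T2 = 27 * 52 / 54
T2 = 1404 / 54
T2 = 26 Nm

26 Nm


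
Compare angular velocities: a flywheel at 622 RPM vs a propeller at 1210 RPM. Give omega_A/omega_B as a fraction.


Given: RPM_A = 622, RPM_B = 1210
omega = 2*pi*RPM/60, so omega_A/omega_B = RPM_A / RPM_B
omega_A/omega_B = 622 / 1210
omega_A/omega_B = 311/605

311/605


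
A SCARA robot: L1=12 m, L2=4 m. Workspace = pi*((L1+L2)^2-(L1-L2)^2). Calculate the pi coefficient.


Given: L1 = 12, L2 = 4
(L1+L2)^2 = (16)^2 = 256
(L1-L2)^2 = (8)^2 = 64
Difference = 256 - 64 = 192
This equals 4*L1*L2 = 4*12*4 = 192
Workspace area = 192*pi

192


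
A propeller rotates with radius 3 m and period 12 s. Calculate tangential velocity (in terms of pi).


Given: radius r = 3 m, period T = 12 s
Using v = 2*pi*r / T
v = 2*pi*3 / 12
v = 6*pi / 12
v = 1/2*pi m/s

1/2*pi m/s


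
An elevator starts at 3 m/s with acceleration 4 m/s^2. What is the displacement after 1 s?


Given: v0 = 3 m/s, a = 4 m/s^2, t = 1 s
Using s = v0*t + (1/2)*a*t^2
s = 3*1 + (1/2)*4*1^2
s = 3 + (1/2)*4
s = 3 + 2
s = 5

5 m


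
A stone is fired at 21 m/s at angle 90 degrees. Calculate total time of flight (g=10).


Given: v0 = 21 m/s, theta = 90 deg, g = 10 m/s^2
sin(90) = 1
Using T = 2*v0*sin(theta) / g
T = 2*21*1 / 10
T = 42 / 10
T = 21/5 s

21/5 s


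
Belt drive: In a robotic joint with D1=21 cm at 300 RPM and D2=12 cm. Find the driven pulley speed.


Given: D1 = 21 cm, w1 = 300 RPM, D2 = 12 cm
Using D1*w1 = D2*w2
w2 = D1*w1 / D2
w2 = 21*300 / 12
w2 = 6300 / 12
w2 = 525 RPM

525 RPM


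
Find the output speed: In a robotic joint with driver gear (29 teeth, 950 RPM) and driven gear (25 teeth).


Given: N1 = 29 teeth, w1 = 950 RPM, N2 = 25 teeth
Using N1*w1 = N2*w2
w2 = N1*w1 / N2
w2 = 29*950 / 25
w2 = 27550 / 25
w2 = 1102 RPM

1102 RPM


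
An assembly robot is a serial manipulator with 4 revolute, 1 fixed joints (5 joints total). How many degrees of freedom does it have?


Given: serial robot with 4 revolute, 1 fixed joints
DOF contribution per joint type: revolute=1, prismatic=1, spherical=3, fixed=0
DOF = 4*1 + 1*0
DOF = 4

4


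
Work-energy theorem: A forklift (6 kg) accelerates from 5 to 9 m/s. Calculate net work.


Given: m = 6 kg, v0 = 5 m/s, v = 9 m/s
Using W = (1/2)*m*(v^2 - v0^2)
v^2 = 9^2 = 81
v0^2 = 5^2 = 25
v^2 - v0^2 = 81 - 25 = 56
W = (1/2)*6*56 = 168 J

168 J


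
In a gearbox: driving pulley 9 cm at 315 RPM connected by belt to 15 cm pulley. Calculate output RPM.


Given: D1 = 9 cm, w1 = 315 RPM, D2 = 15 cm
Using D1*w1 = D2*w2
w2 = D1*w1 / D2
w2 = 9*315 / 15
w2 = 2835 / 15
w2 = 189 RPM

189 RPM


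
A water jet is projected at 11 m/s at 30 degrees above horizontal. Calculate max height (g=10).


Given: v0 = 11 m/s, theta = 30 deg, g = 10 m/s^2
sin^2(30) = 1/4
Using H = v0^2 * sin^2(theta) / (2*g)
H = 11^2 * 1/4 / (2*10)
H = 121 * 1/4 / 20
H = 121/4 / 20
H = 121/80 m

121/80 m


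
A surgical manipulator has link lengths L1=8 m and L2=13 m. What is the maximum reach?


Given: L1 = 8 m, L2 = 13 m
For a 2-link planar arm, max reach = L1 + L2 (fully extended)
Max reach = 8 + 13
Max reach = 21 m

21 m


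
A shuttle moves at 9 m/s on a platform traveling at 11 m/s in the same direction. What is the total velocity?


Given: object velocity = 9 m/s, platform velocity = 11 m/s (same direction)
Using classical velocity addition: v_total = v_object + v_platform
v_total = 9 + 11
v_total = 20 m/s

20 m/s


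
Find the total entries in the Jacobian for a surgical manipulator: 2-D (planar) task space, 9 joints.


Given: task space dimension = 2, joints = 9
Jacobian is a 2 x 9 matrix
Total entries = rows * columns
Total = 2 * 9
Total = 18

18


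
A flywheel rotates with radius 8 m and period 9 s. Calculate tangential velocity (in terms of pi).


Given: radius r = 8 m, period T = 9 s
Using v = 2*pi*r / T
v = 2*pi*8 / 9
v = 16*pi / 9
v = 16/9*pi m/s

16/9*pi m/s


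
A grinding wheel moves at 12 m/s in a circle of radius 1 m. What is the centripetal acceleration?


Given: v = 12 m/s, r = 1 m
Using a_c = v^2 / r
a_c = 12^2 / 1
a_c = 144 / 1
a_c = 144 m/s^2

144 m/s^2


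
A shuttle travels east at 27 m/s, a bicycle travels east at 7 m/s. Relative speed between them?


Given: v_A = 27 m/s east, v_B = 7 m/s east
Both move in the same direction; relative speed = |v_A - v_B|
|27 - 7| = |20|
= 20 m/s

20 m/s


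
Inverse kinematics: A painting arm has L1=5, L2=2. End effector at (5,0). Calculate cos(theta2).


Given: L1 = 5, L2 = 2, target (x, y) = (5, 0)
Using cos(theta2) = (x^2 + y^2 - L1^2 - L2^2) / (2*L1*L2)
x^2 + y^2 = 5^2 + 0 = 25
L1^2 + L2^2 = 25 + 4 = 29
Numerator = 25 - 29 = -4
Denominator = 2*5*2 = 20
cos(theta2) = -4/20 = -1/5

-1/5


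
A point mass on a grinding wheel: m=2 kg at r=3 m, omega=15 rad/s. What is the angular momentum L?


Given: m = 2 kg, r = 3 m, omega = 15 rad/s
For a point mass: I = m*r^2
I = 2*3^2 = 2*9 = 18
L = I*omega = 18*15
L = 270 kg*m^2/s

270 kg*m^2/s


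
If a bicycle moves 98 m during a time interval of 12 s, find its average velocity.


Given: distance d = 98 m, time t = 12 s
Using v = d / t
v = 98 / 12
v = 49/6 m/s

49/6 m/s


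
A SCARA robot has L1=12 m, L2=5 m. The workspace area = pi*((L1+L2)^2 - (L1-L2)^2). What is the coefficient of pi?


Given: L1 = 12, L2 = 5
(L1+L2)^2 = (17)^2 = 289
(L1-L2)^2 = (7)^2 = 49
Difference = 289 - 49 = 240
This equals 4*L1*L2 = 4*12*5 = 240
Workspace area = 240*pi

240


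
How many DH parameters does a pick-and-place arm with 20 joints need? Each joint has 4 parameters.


Given: 20 joints, 4 DH parameters per joint (d, theta, a, alpha)
Total DH parameters = number_of_joints * 4
Total = 20 * 4
Total = 80

80


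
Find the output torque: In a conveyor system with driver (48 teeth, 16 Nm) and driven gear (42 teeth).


Given: N1 = 48, N2 = 42, T1 = 16 Nm
Using T2/T1 = N2/N1
T2 = T1 * N2 / N1
T2 = 16 * 42 / 48
T2 = 672 / 48
T2 = 14 Nm

14 Nm


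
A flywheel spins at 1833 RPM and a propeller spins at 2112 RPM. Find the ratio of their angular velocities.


Given: RPM_A = 1833, RPM_B = 2112
omega = 2*pi*RPM/60, so omega_A/omega_B = RPM_A / RPM_B
omega_A/omega_B = 1833 / 2112
omega_A/omega_B = 611/704

611/704


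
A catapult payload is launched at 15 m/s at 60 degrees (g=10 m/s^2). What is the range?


Given: v0 = 15 m/s, theta = 60 deg, g = 10 m/s^2
sin(2*60) = sin(120) = sqrt(3)/2
Using R = v0^2 * sin(2*theta) / g
R = 15^2 * (sqrt(3)/2) / 10
R = 225 * sqrt(3) / 20
R = 45/4*sqrt(3) m

45/4*sqrt(3) m


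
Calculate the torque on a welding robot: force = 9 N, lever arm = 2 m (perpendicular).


Given: F = 9 N, r = 2 m, angle = 90 deg (perpendicular)
Using tau = F * r * sin(90)
sin(90) = 1
tau = 9 * 2 * 1
tau = 18 Nm

18 Nm


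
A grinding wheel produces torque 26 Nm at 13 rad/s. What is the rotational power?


Given: tau = 26 Nm, omega = 13 rad/s
Using P = tau * omega
P = 26 * 13
P = 338 W

338 W


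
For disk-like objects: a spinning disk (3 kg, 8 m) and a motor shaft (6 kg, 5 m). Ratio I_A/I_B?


Given: M1=3 kg, R1=8 m, M2=6 kg, R2=5 m
For a disk: I = (1/2)*M*R^2, so I_A/I_B = (M1*R1^2)/(M2*R2^2)
M1*R1^2 = 3*64 = 192
M2*R2^2 = 6*25 = 150
I_A/I_B = 192/150 = 32/25

32/25


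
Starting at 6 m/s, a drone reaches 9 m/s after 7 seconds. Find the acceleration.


Given: initial velocity v0 = 6 m/s, final velocity v = 9 m/s, time t = 7 s
Using a = (v - v0) / t
a = (9 - 6) / 7
a = 3 / 7
a = 3/7 m/s^2

3/7 m/s^2


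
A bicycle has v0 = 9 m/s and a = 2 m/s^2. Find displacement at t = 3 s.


Given: v0 = 9 m/s, a = 2 m/s^2, t = 3 s
Using s = v0*t + (1/2)*a*t^2
s = 9*3 + (1/2)*2*3^2
s = 27 + (1/2)*18
s = 27 + 9
s = 36

36 m


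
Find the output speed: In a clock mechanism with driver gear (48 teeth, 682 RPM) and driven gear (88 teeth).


Given: N1 = 48 teeth, w1 = 682 RPM, N2 = 88 teeth
Using N1*w1 = N2*w2
w2 = N1*w1 / N2
w2 = 48*682 / 88
w2 = 32736 / 88
w2 = 372 RPM

372 RPM


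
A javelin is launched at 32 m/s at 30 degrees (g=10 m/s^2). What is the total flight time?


Given: v0 = 32 m/s, theta = 30 deg, g = 10 m/s^2
sin(30) = 1/2
Using T = 2*v0*sin(theta) / g
T = 2*32*1/2 / 10
T = 32 / 10
T = 16/5 s

16/5 s


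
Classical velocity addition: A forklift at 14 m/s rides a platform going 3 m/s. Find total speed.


Given: object velocity = 14 m/s, platform velocity = 3 m/s (same direction)
Using classical velocity addition: v_total = v_object + v_platform
v_total = 14 + 3
v_total = 17 m/s

17 m/s


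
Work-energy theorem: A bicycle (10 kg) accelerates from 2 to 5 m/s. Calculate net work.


Given: m = 10 kg, v0 = 2 m/s, v = 5 m/s
Using W = (1/2)*m*(v^2 - v0^2)
v^2 = 5^2 = 25
v0^2 = 2^2 = 4
v^2 - v0^2 = 25 - 4 = 21
W = (1/2)*10*21 = 105 J

105 J


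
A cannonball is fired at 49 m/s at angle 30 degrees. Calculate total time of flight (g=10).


Given: v0 = 49 m/s, theta = 30 deg, g = 10 m/s^2
sin(30) = 1/2
Using T = 2*v0*sin(theta) / g
T = 2*49*1/2 / 10
T = 49 / 10
T = 49/10 s

49/10 s


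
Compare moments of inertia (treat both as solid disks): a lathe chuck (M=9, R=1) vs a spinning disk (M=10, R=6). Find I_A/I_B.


Given: M1=9 kg, R1=1 m, M2=10 kg, R2=6 m
For a disk: I = (1/2)*M*R^2, so I_A/I_B = (M1*R1^2)/(M2*R2^2)
M1*R1^2 = 9*1 = 9
M2*R2^2 = 10*36 = 360
I_A/I_B = 9/360 = 1/40

1/40


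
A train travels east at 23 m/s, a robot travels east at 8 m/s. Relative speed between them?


Given: v_A = 23 m/s east, v_B = 8 m/s east
Both move in the same direction; relative speed = |v_A - v_B|
|23 - 8| = |15|
= 15 m/s

15 m/s


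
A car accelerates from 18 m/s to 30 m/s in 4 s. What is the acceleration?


Given: initial velocity v0 = 18 m/s, final velocity v = 30 m/s, time t = 4 s
Using a = (v - v0) / t
a = (30 - 18) / 4
a = 12 / 4
a = 3 m/s^2

3 m/s^2


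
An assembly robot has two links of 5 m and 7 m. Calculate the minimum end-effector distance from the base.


Given: L1 = 5 m, L2 = 7 m
For a 2-link planar arm, min reach = |L1 - L2| (second link folded back)
Min reach = |5 - 7|
Min reach = 2 m

2 m


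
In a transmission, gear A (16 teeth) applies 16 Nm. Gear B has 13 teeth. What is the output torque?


Given: N1 = 16, N2 = 13, T1 = 16 Nm
Using T2/T1 = N2/N1
T2 = T1 * N2 / N1
T2 = 16 * 13 / 16
T2 = 208 / 16
T2 = 13 Nm

13 Nm


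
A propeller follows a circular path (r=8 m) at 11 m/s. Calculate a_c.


Given: v = 11 m/s, r = 8 m
Using a_c = v^2 / r
a_c = 11^2 / 8
a_c = 121 / 8
a_c = 121/8 m/s^2

121/8 m/s^2


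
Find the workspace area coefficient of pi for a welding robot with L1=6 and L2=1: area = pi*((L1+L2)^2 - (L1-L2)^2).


Given: L1 = 6, L2 = 1
(L1+L2)^2 = (7)^2 = 49
(L1-L2)^2 = (5)^2 = 25
Difference = 49 - 25 = 24
This equals 4*L1*L2 = 4*6*1 = 24
Workspace area = 24*pi

24


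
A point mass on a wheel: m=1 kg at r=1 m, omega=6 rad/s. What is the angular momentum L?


Given: m = 1 kg, r = 1 m, omega = 6 rad/s
For a point mass: I = m*r^2
I = 1*1^2 = 1*1 = 1
L = I*omega = 1*6
L = 6 kg*m^2/s

6 kg*m^2/s


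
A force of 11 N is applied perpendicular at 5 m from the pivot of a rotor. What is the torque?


Given: F = 11 N, r = 5 m, angle = 90 deg (perpendicular)
Using tau = F * r * sin(90)
sin(90) = 1
tau = 11 * 5 * 1
tau = 55 Nm

55 Nm


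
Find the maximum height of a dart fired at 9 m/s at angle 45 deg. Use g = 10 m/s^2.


Given: v0 = 9 m/s, theta = 45 deg, g = 10 m/s^2
sin^2(45) = 1/2
Using H = v0^2 * sin^2(theta) / (2*g)
H = 9^2 * 1/2 / (2*10)
H = 81 * 1/2 / 20
H = 81/2 / 20
H = 81/40 m

81/40 m


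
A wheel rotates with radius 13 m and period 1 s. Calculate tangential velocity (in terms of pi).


Given: radius r = 13 m, period T = 1 s
Using v = 2*pi*r / T
v = 2*pi*13 / 1
v = 26*pi / 1
v = 26*pi m/s

26*pi m/s


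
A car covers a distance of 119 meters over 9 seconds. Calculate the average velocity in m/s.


Given: distance d = 119 m, time t = 9 s
Using v = d / t
v = 119 / 9
v = 119/9 m/s

119/9 m/s


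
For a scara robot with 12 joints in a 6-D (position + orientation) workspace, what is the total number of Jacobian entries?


Given: task space dimension = 6, joints = 12
Jacobian is a 6 x 12 matrix
Total entries = rows * columns
Total = 6 * 12
Total = 72

72


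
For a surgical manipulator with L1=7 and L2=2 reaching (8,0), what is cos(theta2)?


Given: L1 = 7, L2 = 2, target (x, y) = (8, 0)
Using cos(theta2) = (x^2 + y^2 - L1^2 - L2^2) / (2*L1*L2)
x^2 + y^2 = 8^2 + 0 = 64
L1^2 + L2^2 = 49 + 4 = 53
Numerator = 64 - 53 = 11
Denominator = 2*7*2 = 28
cos(theta2) = 11/28 = 11/28

11/28


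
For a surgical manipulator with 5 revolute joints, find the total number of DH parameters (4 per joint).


Given: 5 joints, 4 DH parameters per joint (d, theta, a, alpha)
Total DH parameters = number_of_joints * 4
Total = 5 * 4
Total = 20

20


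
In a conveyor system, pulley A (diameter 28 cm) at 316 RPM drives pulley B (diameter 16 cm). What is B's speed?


Given: D1 = 28 cm, w1 = 316 RPM, D2 = 16 cm
Using D1*w1 = D2*w2
w2 = D1*w1 / D2
w2 = 28*316 / 16
w2 = 8848 / 16
w2 = 553 RPM

553 RPM


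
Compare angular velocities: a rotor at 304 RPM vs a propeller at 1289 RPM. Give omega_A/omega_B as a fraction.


Given: RPM_A = 304, RPM_B = 1289
omega = 2*pi*RPM/60, so omega_A/omega_B = RPM_A / RPM_B
omega_A/omega_B = 304 / 1289
omega_A/omega_B = 304/1289

304/1289


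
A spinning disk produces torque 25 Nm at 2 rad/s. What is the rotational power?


Given: tau = 25 Nm, omega = 2 rad/s
Using P = tau * omega
P = 25 * 2
P = 50 W

50 W


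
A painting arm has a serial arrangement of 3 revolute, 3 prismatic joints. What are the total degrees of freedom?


Given: serial robot with 3 revolute, 3 prismatic joints
DOF contribution per joint type: revolute=1, prismatic=1, spherical=3, fixed=0
DOF = 3*1 + 3*1
DOF = 6

6


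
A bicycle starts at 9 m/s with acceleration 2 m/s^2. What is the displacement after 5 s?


Given: v0 = 9 m/s, a = 2 m/s^2, t = 5 s
Using s = v0*t + (1/2)*a*t^2
s = 9*5 + (1/2)*2*5^2
s = 45 + (1/2)*50
s = 45 + 25
s = 70

70 m


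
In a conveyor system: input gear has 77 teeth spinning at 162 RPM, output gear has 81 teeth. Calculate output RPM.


Given: N1 = 77 teeth, w1 = 162 RPM, N2 = 81 teeth
Using N1*w1 = N2*w2
w2 = N1*w1 / N2
w2 = 77*162 / 81
w2 = 12474 / 81
w2 = 154 RPM

154 RPM


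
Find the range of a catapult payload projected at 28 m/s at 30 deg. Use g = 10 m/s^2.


Given: v0 = 28 m/s, theta = 30 deg, g = 10 m/s^2
sin(2*30) = sin(60) = sqrt(3)/2
Using R = v0^2 * sin(2*theta) / g
R = 28^2 * (sqrt(3)/2) / 10
R = 784 * sqrt(3) / 20
R = 196/5*sqrt(3) m

196/5*sqrt(3) m


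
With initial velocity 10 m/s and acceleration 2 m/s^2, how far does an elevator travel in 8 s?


Given: v0 = 10 m/s, a = 2 m/s^2, t = 8 s
Using s = v0*t + (1/2)*a*t^2
s = 10*8 + (1/2)*2*8^2
s = 80 + (1/2)*128
s = 80 + 64
s = 144

144 m


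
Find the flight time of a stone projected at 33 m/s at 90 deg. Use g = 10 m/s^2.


Given: v0 = 33 m/s, theta = 90 deg, g = 10 m/s^2
sin(90) = 1
Using T = 2*v0*sin(theta) / g
T = 2*33*1 / 10
T = 66 / 10
T = 33/5 s

33/5 s


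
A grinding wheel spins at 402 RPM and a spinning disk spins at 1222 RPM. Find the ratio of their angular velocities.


Given: RPM_A = 402, RPM_B = 1222
omega = 2*pi*RPM/60, so omega_A/omega_B = RPM_A / RPM_B
omega_A/omega_B = 402 / 1222
omega_A/omega_B = 201/611

201/611


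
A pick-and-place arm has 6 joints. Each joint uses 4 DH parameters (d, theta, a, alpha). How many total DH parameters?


Given: 6 joints, 4 DH parameters per joint (d, theta, a, alpha)
Total DH parameters = number_of_joints * 4
Total = 6 * 4
Total = 24

24


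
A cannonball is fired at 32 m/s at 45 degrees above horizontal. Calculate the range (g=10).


Given: v0 = 32 m/s, theta = 45 deg, g = 10 m/s^2
sin(2*45) = sin(90) = 1
Using R = v0^2 * sin(2*theta) / g
R = 32^2 * 1 / 10
R = 1024 / 10
R = 512/5 m

512/5 m


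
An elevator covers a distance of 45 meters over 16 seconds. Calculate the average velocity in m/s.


Given: distance d = 45 m, time t = 16 s
Using v = d / t
v = 45 / 16
v = 45/16 m/s

45/16 m/s


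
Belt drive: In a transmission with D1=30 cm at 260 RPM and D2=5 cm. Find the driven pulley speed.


Given: D1 = 30 cm, w1 = 260 RPM, D2 = 5 cm
Using D1*w1 = D2*w2
w2 = D1*w1 / D2
w2 = 30*260 / 5
w2 = 7800 / 5
w2 = 1560 RPM

1560 RPM


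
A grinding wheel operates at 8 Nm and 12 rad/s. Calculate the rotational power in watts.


Given: tau = 8 Nm, omega = 12 rad/s
Using P = tau * omega
P = 8 * 12
P = 96 W

96 W


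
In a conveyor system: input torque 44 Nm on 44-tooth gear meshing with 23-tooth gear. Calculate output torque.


Given: N1 = 44, N2 = 23, T1 = 44 Nm
Using T2/T1 = N2/N1
T2 = T1 * N2 / N1
T2 = 44 * 23 / 44
T2 = 1012 / 44
T2 = 23 Nm

23 Nm


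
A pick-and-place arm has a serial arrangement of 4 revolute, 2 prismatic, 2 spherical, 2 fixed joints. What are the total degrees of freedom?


Given: serial robot with 4 revolute, 2 prismatic, 2 spherical, 2 fixed joints
DOF contribution per joint type: revolute=1, prismatic=1, spherical=3, fixed=0
DOF = 4*1 + 2*1 + 2*3 + 2*0
DOF = 12

12


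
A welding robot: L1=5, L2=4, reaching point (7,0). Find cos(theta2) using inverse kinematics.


Given: L1 = 5, L2 = 4, target (x, y) = (7, 0)
Using cos(theta2) = (x^2 + y^2 - L1^2 - L2^2) / (2*L1*L2)
x^2 + y^2 = 7^2 + 0 = 49
L1^2 + L2^2 = 25 + 16 = 41
Numerator = 49 - 41 = 8
Denominator = 2*5*4 = 40
cos(theta2) = 8/40 = 1/5

1/5


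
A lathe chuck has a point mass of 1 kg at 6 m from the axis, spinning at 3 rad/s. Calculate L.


Given: m = 1 kg, r = 6 m, omega = 3 rad/s
For a point mass: I = m*r^2
I = 1*6^2 = 1*36 = 36
L = I*omega = 36*3
L = 108 kg*m^2/s

108 kg*m^2/s


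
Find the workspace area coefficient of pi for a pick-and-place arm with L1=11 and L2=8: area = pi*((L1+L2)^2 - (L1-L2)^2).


Given: L1 = 11, L2 = 8
(L1+L2)^2 = (19)^2 = 361
(L1-L2)^2 = (3)^2 = 9
Difference = 361 - 9 = 352
This equals 4*L1*L2 = 4*11*8 = 352
Workspace area = 352*pi

352


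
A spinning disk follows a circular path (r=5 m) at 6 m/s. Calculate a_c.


Given: v = 6 m/s, r = 5 m
Using a_c = v^2 / r
a_c = 6^2 / 5
a_c = 36 / 5
a_c = 36/5 m/s^2

36/5 m/s^2


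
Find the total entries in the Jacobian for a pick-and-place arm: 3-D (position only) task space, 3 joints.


Given: task space dimension = 3, joints = 3
Jacobian is a 3 x 3 matrix
Total entries = rows * columns
Total = 3 * 3
Total = 9

9
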